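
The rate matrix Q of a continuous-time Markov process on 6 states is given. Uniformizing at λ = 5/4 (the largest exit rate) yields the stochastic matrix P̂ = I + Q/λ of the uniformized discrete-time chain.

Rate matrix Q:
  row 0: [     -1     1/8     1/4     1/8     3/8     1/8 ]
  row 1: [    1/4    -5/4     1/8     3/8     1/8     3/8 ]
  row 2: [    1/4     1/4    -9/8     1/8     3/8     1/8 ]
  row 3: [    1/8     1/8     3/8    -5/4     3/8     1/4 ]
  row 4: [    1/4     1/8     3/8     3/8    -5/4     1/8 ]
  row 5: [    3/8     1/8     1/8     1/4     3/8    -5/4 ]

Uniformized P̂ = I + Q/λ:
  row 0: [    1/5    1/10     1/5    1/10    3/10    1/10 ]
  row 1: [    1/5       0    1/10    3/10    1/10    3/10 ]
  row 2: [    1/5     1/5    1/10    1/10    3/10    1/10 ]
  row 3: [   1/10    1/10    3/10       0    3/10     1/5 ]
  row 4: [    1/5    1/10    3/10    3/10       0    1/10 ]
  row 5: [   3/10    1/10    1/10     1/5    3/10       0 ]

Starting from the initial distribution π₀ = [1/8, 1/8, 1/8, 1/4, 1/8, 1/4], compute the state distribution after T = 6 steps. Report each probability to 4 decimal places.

t=0: π = [0.1250, 0.1250, 0.1250, 0.2500, 0.1250, 0.2500]
t=1: π = [0.2000, 0.1000, 0.1875, 0.1500, 0.2375, 0.1250]
t=2: π = [0.1975, 0.1088, 0.1975, 0.1650, 0.2088, 0.1225]
t=3: π = [0.1958, 0.1089, 0.1945, 0.1593, 0.2156, 0.1260]
t=4: π = [0.1967, 0.1086, 0.1946, 0.1616, 0.2135, 0.1251]
t=5: π = [0.1964, 0.1086, 0.1947, 0.1608, 0.2142, 0.1254]
t=6: π = [0.1965, 0.1086, 0.1946, 0.1610, 0.2140, 0.1253]

π = [0.1965, 0.1086, 0.1946, 0.1610, 0.2140, 0.1253]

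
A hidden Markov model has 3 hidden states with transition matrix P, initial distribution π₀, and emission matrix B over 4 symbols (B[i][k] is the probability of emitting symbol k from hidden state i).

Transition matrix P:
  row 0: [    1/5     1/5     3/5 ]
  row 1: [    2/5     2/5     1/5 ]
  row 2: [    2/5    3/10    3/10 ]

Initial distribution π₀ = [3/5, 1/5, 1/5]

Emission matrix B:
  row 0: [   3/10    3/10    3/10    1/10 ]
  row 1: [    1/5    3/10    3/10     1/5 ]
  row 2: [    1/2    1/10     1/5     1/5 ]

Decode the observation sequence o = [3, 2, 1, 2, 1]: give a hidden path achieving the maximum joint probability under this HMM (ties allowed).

t=0: δ = [6.000e-02, 4.000e-02, 4.000e-02]  (obs o_0=3)
t=1: δ = [4.800e-03, 4.800e-03, 7.200e-03]  ψ = [1, 1, 0]  (obs o_1=2)
t=2: δ = [8.640e-04, 6.480e-04, 2.880e-04]  ψ = [2, 2, 0]  (obs o_2=1)
t=3: δ = [7.776e-05, 7.776e-05, 1.037e-04]  ψ = [1, 1, 0]  (obs o_3=2)
t=4: δ = [1.244e-05, 9.331e-06, 4.666e-06]  ψ = [2, 1, 0]  (obs o_4=1)
backtrack: best end state = 0; path = [0, 2, 0, 2, 0]

path = [0, 2, 0, 2, 0]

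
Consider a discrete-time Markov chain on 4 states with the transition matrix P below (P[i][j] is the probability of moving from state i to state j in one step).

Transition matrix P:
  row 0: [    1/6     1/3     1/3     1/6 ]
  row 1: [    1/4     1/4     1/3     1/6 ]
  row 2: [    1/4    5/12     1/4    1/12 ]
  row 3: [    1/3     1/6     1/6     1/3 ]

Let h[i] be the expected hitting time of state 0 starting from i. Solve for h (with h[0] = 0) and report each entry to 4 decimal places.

First-step conditioning: h[0] = 0; for i ≠ 0, h[i] = 1 + Σ_k P[i][k]·h[k].
  h[1] = 1 + 1/4·h[1] + 1/3·h[2] + 1/6·h[3]
  h[2] = 1 + 5/12·h[1] + 1/4·h[2] + 1/12·h[3]
  h[3] = 1 + 1/6·h[1] + 1/6·h[2] + 1/3·h[3]
Solving the 3×3 linear system over states ≠ 0 gives exactly h = [0, 768/203, 774/203, 690/203] (h[0] = 0 is the target).

h = [0.0000, 3.7833, 3.8128, 3.3990]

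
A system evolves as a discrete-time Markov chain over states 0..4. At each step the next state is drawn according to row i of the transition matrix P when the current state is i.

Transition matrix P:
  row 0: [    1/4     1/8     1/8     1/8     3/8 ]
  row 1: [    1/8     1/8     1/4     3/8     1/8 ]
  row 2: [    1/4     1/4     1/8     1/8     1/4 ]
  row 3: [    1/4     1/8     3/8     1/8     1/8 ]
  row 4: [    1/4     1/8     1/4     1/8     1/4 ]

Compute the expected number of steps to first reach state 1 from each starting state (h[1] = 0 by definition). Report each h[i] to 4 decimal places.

First-step conditioning: h[1] = 0; for i ≠ 1, h[i] = 1 + Σ_k P[i][k]·h[k].
  h[0] = 1 + 1/4·h[0] + 1/8·h[2] + 1/8·h[3] + 3/8·h[4]
  h[2] = 1 + 1/4·h[0] + 1/8·h[2] + 1/8·h[3] + 1/4·h[4]
  h[3] = 1 + 1/4·h[0] + 3/8·h[2] + 1/8·h[3] + 1/8·h[4]
  h[4] = 1 + 1/4·h[0] + 1/4·h[2] + 1/8·h[3] + 1/4·h[4]
Solving the 4×4 linear system over states ≠ 1 gives exactly h = [584/87, 0, 512/87, 568/87, 192/29] (h[1] = 0 is the target).

h = [6.7126, 0.0000, 5.8851, 6.5287, 6.6207]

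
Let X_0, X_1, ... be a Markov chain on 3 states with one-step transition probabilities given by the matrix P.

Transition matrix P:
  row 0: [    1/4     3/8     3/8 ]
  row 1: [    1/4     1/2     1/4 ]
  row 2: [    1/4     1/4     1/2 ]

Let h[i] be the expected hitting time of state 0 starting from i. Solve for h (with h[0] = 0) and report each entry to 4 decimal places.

h = [0.0000, 4.0000, 4.0000]

First-step conditioning: h[0] = 0; for i ≠ 0, h[i] = 1 + Σ_k P[i][k]·h[k].
  h[1] = 1 + 1/2·h[1] + 1/4·h[2]
  h[2] = 1 + 1/4·h[1] + 1/2·h[2]
Solving the 2×2 linear system over states ≠ 0 gives exactly h = [0, 4, 4] (h[0] = 0 is the target).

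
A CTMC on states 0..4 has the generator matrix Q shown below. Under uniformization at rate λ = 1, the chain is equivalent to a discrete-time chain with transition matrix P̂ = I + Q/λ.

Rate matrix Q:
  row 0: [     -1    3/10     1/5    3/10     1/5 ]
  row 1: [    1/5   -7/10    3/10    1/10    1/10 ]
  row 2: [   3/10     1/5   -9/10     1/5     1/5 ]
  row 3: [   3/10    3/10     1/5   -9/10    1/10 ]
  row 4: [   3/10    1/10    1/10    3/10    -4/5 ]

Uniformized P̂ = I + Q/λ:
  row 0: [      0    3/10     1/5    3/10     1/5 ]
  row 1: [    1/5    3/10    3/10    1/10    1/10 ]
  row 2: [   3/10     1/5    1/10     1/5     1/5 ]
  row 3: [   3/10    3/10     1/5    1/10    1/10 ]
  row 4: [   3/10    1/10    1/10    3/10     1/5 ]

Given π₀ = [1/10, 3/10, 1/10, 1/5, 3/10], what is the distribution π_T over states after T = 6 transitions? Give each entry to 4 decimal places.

t=0: π = [0.1000, 0.3000, 0.1000, 0.2000, 0.3000]
t=1: π = [0.2400, 0.2300, 0.1900, 0.1900, 0.1500]
t=2: π = [0.2050, 0.2510, 0.1890, 0.1970, 0.1580]
t=3: π = [0.2134, 0.2495, 0.1904, 0.1915, 0.1552]
t=4: π = [0.2110, 0.2499, 0.1904, 0.1928, 0.1559]
t=5: π = [0.2117, 0.2498, 0.1904, 0.1924, 0.1557]
t=6: π = [0.2115, 0.2498, 0.1904, 0.1925, 0.1558]

π = [0.2115, 0.2498, 0.1904, 0.1925, 0.1558]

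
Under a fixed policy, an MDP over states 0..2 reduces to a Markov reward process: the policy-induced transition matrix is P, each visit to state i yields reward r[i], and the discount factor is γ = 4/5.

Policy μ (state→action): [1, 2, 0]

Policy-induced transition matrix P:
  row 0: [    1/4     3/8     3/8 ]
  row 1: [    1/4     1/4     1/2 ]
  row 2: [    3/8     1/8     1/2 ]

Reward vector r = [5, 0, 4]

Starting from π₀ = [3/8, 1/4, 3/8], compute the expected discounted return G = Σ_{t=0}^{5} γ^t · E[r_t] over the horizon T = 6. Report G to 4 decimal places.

t=0: π = [0.3750, 0.2500, 0.3750], E[r] = 3.3750, γ^t·E[r] = 3.375000, running G = 3.375000
t=1: π = [0.2969, 0.2500, 0.4531], E[r] = 3.2969, γ^t·E[r] = 2.637500, running G = 6.012500
t=2: π = [0.3066, 0.2305, 0.4629], E[r] = 3.3848, γ^t·E[r] = 2.166250, running G = 8.178750
t=3: π = [0.3079, 0.2305, 0.4617], E[r] = 3.3860, γ^t·E[r] = 1.733625, running G = 9.912375
t=4: π = [0.3077, 0.2308, 0.4615], E[r] = 3.3846, γ^t·E[r] = 1.386338, running G = 11.298713
t=5: π = [0.3077, 0.2308, 0.4615], E[r] = 3.3846, γ^t·E[r] = 1.109064, running G = 12.407776

G = 12.4078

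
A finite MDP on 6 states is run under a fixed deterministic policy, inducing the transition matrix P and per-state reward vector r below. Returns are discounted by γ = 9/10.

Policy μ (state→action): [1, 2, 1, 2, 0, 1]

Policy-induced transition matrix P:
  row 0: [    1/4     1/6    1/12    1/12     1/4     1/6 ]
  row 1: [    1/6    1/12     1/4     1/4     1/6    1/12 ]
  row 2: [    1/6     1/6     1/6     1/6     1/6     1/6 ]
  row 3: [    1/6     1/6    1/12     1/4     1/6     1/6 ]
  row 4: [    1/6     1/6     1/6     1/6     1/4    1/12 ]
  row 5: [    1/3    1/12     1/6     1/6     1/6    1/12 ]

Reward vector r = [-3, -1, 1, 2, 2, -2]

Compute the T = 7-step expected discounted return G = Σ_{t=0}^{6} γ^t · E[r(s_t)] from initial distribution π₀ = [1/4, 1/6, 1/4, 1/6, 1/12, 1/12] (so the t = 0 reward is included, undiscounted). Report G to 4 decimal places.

G = -0.8437

t=0: π = [0.2500, 0.1667, 0.2500, 0.1667, 0.0833, 0.0833], E[r] = -0.3333, γ^t·E[r] = -0.333333, running G = -0.333333
t=1: π = [0.2014, 0.1458, 0.1458, 0.1736, 0.1944, 0.1389], E[r] = -0.1458, γ^t·E[r] = -0.131250, running G = -0.464583
t=2: π = [0.2066, 0.1429, 0.1476, 0.1765, 0.1997, 0.1267], E[r] = -0.1163, γ^t·E[r] = -0.094219, running G = -0.558802
t=3: π = [0.2050, 0.1442, 0.1467, 0.1761, 0.2005, 0.1276], E[r] = -0.1145, γ^t·E[r] = -0.083461, running G = -0.642263
t=4: π = [0.2050, 0.1440, 0.1469, 0.1763, 0.2005, 0.1273], E[r] = -0.1133, γ^t·E[r] = -0.074324, running G = -0.716587
t=5: π = [0.2050, 0.1441, 0.1469, 0.1763, 0.2005, 0.1274], E[r] = -0.1133, γ^t·E[r] = -0.066909, running G = -0.783496
t=6: π = [0.2050, 0.1440, 0.1469, 0.1763, 0.2005, 0.1273], E[r] = -0.1133, γ^t·E[r] = -0.060208, running G = -0.843704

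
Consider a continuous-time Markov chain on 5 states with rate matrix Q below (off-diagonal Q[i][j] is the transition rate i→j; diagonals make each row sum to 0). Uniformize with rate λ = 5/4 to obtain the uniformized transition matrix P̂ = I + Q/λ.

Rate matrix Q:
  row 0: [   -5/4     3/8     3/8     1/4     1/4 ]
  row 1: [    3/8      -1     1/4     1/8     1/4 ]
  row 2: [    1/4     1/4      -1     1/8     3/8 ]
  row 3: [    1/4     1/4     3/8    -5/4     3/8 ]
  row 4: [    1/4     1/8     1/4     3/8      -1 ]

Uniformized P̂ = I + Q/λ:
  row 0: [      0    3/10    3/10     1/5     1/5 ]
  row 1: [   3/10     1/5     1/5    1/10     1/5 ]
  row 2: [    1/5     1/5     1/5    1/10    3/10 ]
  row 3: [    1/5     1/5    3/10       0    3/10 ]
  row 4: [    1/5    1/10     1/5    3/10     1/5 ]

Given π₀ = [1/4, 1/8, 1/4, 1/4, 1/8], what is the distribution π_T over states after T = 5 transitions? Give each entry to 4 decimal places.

π = [0.1828, 0.1945, 0.2334, 0.1510, 0.2384]

t=0: π = [0.2500, 0.1250, 0.2500, 0.2500, 0.1250]
t=1: π = [0.1625, 0.2125, 0.2500, 0.1250, 0.2500]
t=2: π = [0.1888, 0.1913, 0.2288, 0.1538, 0.2375]
t=3: π = [0.1814, 0.1951, 0.2343, 0.1510, 0.2383]
t=4: π = [0.1832, 0.1943, 0.2332, 0.1507, 0.2385]
t=5: π = [0.1828, 0.1945, 0.2334, 0.1510, 0.2384]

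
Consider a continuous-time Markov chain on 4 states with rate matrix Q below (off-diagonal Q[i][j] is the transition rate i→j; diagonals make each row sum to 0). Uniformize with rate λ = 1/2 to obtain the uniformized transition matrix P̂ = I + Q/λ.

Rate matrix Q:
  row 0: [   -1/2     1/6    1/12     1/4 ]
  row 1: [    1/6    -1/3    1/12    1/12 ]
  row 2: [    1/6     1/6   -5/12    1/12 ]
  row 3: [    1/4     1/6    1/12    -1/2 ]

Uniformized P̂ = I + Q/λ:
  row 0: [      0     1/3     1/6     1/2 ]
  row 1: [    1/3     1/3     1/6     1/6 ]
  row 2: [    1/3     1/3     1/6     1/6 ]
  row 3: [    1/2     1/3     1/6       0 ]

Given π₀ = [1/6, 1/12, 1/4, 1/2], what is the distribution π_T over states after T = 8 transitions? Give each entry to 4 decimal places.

π = [0.2771, 0.3333, 0.1667, 0.2229]

t=0: π = [0.1667, 0.0833, 0.2500, 0.5000]
t=1: π = [0.3611, 0.3333, 0.1667, 0.1389]
t=2: π = [0.2361, 0.3333, 0.1667, 0.2639]
t=3: π = [0.2986, 0.3333, 0.1667, 0.2014]
t=4: π = [0.2674, 0.3333, 0.1667, 0.2326]
t=5: π = [0.2830, 0.3333, 0.1667, 0.2170]
t=6: π = [0.2752, 0.3333, 0.1667, 0.2248]
t=7: π = [0.2791, 0.3333, 0.1667, 0.2209]
t=8: π = [0.2771, 0.3333, 0.1667, 0.2229]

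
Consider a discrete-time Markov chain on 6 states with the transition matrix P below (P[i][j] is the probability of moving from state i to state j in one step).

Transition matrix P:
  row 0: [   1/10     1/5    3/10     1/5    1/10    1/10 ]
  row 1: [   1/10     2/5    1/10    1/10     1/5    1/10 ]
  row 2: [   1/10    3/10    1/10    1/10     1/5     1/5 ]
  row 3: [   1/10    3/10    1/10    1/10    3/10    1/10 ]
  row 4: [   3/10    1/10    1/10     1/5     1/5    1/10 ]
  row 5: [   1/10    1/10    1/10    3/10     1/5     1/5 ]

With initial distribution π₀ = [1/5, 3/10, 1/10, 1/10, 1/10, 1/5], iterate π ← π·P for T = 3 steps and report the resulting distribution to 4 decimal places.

π = [0.1410, 0.2447, 0.1276, 0.1597, 0.2019, 0.1251]

t=0: π = [0.2000, 0.3000, 0.1000, 0.1000, 0.1000, 0.2000]
t=1: π = [0.1200, 0.2500, 0.1400, 0.1700, 0.1900, 0.1300]
t=2: π = [0.1380, 0.2490, 0.1240, 0.1570, 0.2050, 0.1270]
t=3: π = [0.1410, 0.2447, 0.1276, 0.1597, 0.2019, 0.1251]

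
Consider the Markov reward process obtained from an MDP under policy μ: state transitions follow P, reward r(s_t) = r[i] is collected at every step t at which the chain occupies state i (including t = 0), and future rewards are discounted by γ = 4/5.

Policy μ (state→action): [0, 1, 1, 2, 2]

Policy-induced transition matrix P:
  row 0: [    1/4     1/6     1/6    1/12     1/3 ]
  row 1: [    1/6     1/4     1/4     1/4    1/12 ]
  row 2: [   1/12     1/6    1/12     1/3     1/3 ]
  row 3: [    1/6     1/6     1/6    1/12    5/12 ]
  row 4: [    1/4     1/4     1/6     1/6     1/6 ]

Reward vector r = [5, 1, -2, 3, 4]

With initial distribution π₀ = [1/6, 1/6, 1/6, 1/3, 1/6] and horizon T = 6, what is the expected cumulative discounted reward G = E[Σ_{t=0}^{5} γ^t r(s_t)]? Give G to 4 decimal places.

t=0: π = [0.1667, 0.1667, 0.1667, 0.3333, 0.1667], E[r] = 2.3333, γ^t·E[r] = 2.333333, running G = 2.333333
t=1: π = [0.1806, 0.1944, 0.1667, 0.1667, 0.2917], E[r] = 2.4306, γ^t·E[r] = 1.944444, running G = 4.277778
t=2: π = [0.1921, 0.2072, 0.1690, 0.1817, 0.2500], E[r] = 2.3750, γ^t·E[r] = 1.520000, running G = 5.797778
t=3: π = [0.1894, 0.2048, 0.1698, 0.1809, 0.2550], E[r] = 2.3751, γ^t·E[r] = 1.216049, running G = 7.013827
t=4: π = [0.1895, 0.2050, 0.1696, 0.1812, 0.2547], E[r] = 2.3760, γ^t·E[r] = 0.973198, running G = 7.987026
t=5: π = [0.1896, 0.2050, 0.1696, 0.1811, 0.2547], E[r] = 2.3758, γ^t·E[r] = 0.778506, running G = 8.765532

G = 8.7655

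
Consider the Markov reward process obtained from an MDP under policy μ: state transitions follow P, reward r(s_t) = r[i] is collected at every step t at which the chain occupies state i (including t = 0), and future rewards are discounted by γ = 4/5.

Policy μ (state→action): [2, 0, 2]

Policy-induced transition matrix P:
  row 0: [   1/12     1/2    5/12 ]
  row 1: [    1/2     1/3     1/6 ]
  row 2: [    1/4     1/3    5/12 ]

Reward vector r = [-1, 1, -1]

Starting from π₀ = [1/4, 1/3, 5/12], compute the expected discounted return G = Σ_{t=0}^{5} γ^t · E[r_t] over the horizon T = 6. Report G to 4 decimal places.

t=0: π = [0.2500, 0.3333, 0.4167], E[r] = -0.3333, γ^t·E[r] = -0.333333, running G = -0.333333
t=1: π = [0.2917, 0.3750, 0.3333], E[r] = -0.2500, γ^t·E[r] = -0.200000, running G = -0.533333
t=2: π = [0.2951, 0.3819, 0.3229], E[r] = -0.2361, γ^t·E[r] = -0.151111, running G = -0.684444
t=3: π = [0.2963, 0.3825, 0.3212], E[r] = -0.2350, γ^t·E[r] = -0.120296, running G = -0.804741
t=4: π = [0.2962, 0.3827, 0.3210], E[r] = -0.2346, γ^t·E[r] = -0.096079, running G = -0.900820
t=5: π = [0.2963, 0.3827, 0.3210], E[r] = -0.2346, γ^t·E[r] = -0.076868, running G = -0.977688

G = -0.9777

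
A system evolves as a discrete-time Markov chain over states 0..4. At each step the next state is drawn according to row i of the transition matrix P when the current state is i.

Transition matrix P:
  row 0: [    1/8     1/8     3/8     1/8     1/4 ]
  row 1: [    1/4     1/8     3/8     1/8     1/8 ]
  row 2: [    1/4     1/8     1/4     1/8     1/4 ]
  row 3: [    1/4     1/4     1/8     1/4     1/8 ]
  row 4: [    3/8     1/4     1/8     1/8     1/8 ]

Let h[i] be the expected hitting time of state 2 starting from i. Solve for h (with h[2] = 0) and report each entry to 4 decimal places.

h = [3.4209, 3.3272, 0.0000, 4.2778, 4.1707]

First-step conditioning: h[2] = 0; for i ≠ 2, h[i] = 1 + Σ_k P[i][k]·h[k].
  h[0] = 1 + 1/8·h[0] + 1/8·h[1] + 1/8·h[3] + 1/4·h[4]
  h[1] = 1 + 1/4·h[0] + 1/8·h[1] + 1/8·h[3] + 1/8·h[4]
  h[3] = 1 + 1/4·h[0] + 1/4·h[1] + 1/4·h[3] + 1/8·h[4]
  h[4] = 1 + 3/8·h[0] + 1/4·h[1] + 1/8·h[3] + 1/8·h[4]
Solving the 4×4 linear system over states ≠ 2 gives exactly h = [4088/1195, 3976/1195, 0, 5112/1195, 4984/1195] (h[2] = 0 is the target).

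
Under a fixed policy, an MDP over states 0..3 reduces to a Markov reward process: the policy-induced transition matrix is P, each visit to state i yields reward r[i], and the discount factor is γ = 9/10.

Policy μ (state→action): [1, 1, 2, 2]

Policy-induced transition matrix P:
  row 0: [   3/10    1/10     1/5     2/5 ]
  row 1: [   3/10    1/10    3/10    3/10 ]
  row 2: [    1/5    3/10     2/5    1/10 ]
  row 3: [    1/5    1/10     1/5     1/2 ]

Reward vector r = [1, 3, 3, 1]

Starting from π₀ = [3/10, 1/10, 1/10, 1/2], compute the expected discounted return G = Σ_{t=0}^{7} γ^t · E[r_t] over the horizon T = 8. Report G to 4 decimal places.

G = 9.8957

t=0: π = [0.3000, 0.1000, 0.1000, 0.5000], E[r] = 1.4000, γ^t·E[r] = 1.400000, running G = 1.400000
t=1: π = [0.2400, 0.1200, 0.2300, 0.4100], E[r] = 1.7000, γ^t·E[r] = 1.530000, running G = 2.930000
t=2: π = [0.2360, 0.1460, 0.2580, 0.3600], E[r] = 1.8080, γ^t·E[r] = 1.464480, running G = 4.394480
t=3: π = [0.2382, 0.1516, 0.2662, 0.3440], E[r] = 1.8356, γ^t·E[r] = 1.338152, running G = 5.732632
t=4: π = [0.2390, 0.1532, 0.2684, 0.3394], E[r] = 1.8433, γ^t·E[r] = 1.209376, running G = 6.942008
t=5: π = [0.2392, 0.1537, 0.2690, 0.3381], E[r] = 1.8454, γ^t·E[r] = 1.089671, running G = 8.031680
t=6: π = [0.2393, 0.1538, 0.2692, 0.3377], E[r] = 1.8459, γ^t·E[r] = 0.981008, running G = 9.012688
t=7: π = [0.2393, 0.1538, 0.2692, 0.3376], E[r] = 1.8461, γ^t·E[r] = 0.882982, running G = 9.895669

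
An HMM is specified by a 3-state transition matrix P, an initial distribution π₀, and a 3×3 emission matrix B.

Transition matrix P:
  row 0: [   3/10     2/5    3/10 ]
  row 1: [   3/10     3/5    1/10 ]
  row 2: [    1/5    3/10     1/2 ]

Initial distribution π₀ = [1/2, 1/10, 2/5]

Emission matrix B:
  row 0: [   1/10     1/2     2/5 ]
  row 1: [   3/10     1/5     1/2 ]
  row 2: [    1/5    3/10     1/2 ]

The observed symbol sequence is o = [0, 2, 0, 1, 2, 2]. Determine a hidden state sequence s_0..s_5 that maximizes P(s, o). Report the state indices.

path = [2, 1, 1, 1, 1, 1]

t=0: δ = [5.000e-02, 3.000e-02, 8.000e-02]  (obs o_0=0)
t=1: δ = [6.400e-03, 1.200e-02, 2.000e-02]  ψ = [2, 2, 2]  (obs o_1=2)
t=2: δ = [4.000e-04, 2.160e-03, 2.000e-03]  ψ = [2, 1, 2]  (obs o_2=0)
t=3: δ = [3.240e-04, 2.592e-04, 3.000e-04]  ψ = [1, 1, 2]  (obs o_3=1)
t=4: δ = [3.888e-05, 7.776e-05, 7.500e-05]  ψ = [0, 1, 2]  (obs o_4=2)
t=5: δ = [9.331e-06, 2.333e-05, 1.875e-05]  ψ = [1, 1, 2]  (obs o_5=2)
backtrack: best end state = 1; path = [2, 1, 1, 1, 1, 1]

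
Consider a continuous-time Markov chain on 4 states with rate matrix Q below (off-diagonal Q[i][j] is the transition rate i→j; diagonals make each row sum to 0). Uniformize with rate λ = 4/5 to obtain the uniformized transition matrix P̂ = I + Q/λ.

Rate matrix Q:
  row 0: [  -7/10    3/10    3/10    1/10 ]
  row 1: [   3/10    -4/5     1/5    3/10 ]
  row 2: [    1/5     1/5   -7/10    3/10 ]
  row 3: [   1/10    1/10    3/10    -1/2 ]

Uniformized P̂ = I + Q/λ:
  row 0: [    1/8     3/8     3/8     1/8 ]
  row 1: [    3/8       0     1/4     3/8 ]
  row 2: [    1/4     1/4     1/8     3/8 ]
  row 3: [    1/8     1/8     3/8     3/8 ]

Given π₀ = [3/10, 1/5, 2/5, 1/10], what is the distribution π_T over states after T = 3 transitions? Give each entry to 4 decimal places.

t=0: π = [0.3000, 0.2000, 0.4000, 0.1000]
t=1: π = [0.2250, 0.2250, 0.2500, 0.3000]
t=2: π = [0.2125, 0.1844, 0.2844, 0.3188]
t=3: π = [0.2066, 0.1906, 0.2809, 0.3219]

π = [0.2066, 0.1906, 0.2809, 0.3219]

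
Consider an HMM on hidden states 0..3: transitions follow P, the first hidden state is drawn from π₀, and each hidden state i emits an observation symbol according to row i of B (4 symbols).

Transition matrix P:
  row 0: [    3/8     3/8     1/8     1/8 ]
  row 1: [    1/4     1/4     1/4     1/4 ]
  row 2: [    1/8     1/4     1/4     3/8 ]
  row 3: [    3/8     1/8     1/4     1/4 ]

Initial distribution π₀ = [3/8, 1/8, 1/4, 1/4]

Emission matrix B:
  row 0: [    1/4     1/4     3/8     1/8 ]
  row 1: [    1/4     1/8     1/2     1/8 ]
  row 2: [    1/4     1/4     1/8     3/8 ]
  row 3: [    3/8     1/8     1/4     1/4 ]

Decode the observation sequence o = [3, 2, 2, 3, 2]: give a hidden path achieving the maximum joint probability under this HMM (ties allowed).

path = [3, 0, 1, 2, 1]

t=0: δ = [4.688e-02, 1.562e-02, 9.375e-02, 6.250e-02]  (obs o_0=3)
t=1: δ = [8.789e-03, 1.172e-02, 2.930e-03, 8.789e-03]  ψ = [3, 2, 2, 2]  (obs o_1=2)
t=2: δ = [1.236e-03, 1.648e-03, 3.662e-04, 7.324e-04]  ψ = [0, 0, 1, 1]  (obs o_2=2)
t=3: δ = [5.794e-05, 5.794e-05, 1.545e-04, 1.030e-04]  ψ = [0, 0, 1, 1]  (obs o_3=3)
t=4: δ = [1.448e-05, 1.931e-05, 4.828e-06, 1.448e-05]  ψ = [3, 2, 2, 2]  (obs o_4=2)
backtrack: best end state = 1; path = [3, 0, 1, 2, 1]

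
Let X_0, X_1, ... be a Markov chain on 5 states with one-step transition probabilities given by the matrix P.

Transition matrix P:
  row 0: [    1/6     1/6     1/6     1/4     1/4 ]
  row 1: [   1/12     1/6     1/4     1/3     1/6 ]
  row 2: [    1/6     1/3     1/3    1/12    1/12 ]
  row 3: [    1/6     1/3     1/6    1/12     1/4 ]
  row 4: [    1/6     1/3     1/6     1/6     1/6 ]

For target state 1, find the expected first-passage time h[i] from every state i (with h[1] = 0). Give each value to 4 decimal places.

First-step conditioning: h[1] = 0; for i ≠ 1, h[i] = 1 + Σ_k P[i][k]·h[k].
  h[0] = 1 + 1/6·h[0] + 1/6·h[2] + 1/4·h[3] + 1/4·h[4]
  h[2] = 1 + 1/6·h[0] + 1/3·h[2] + 1/12·h[3] + 1/12·h[4]
  h[3] = 1 + 1/6·h[0] + 1/6·h[2] + 1/12·h[3] + 1/4·h[4]
  h[4] = 1 + 1/6·h[0] + 1/6·h[2] + 1/6·h[3] + 1/6·h[4]
Solving the 4×4 linear system over states ≠ 1 gives exactly h = [42/11, 0, 36/11, 36/11, 36/11] (h[1] = 0 is the target).

h = [3.8182, 0.0000, 3.2727, 3.2727, 3.2727]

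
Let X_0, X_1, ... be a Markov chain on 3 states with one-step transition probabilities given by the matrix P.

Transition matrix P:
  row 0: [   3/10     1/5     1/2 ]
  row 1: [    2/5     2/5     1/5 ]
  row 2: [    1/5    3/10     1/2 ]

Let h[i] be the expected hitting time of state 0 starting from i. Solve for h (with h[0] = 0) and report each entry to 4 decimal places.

First-step conditioning: h[0] = 0; for i ≠ 0, h[i] = 1 + Σ_k P[i][k]·h[k].
  h[1] = 1 + 2/5·h[1] + 1/5·h[2]
  h[2] = 1 + 3/10·h[1] + 1/2·h[2]
Solving the 2×2 linear system over states ≠ 0 gives exactly h = [0, 35/12, 15/4] (h[0] = 0 is the target).

h = [0.0000, 2.9167, 3.7500]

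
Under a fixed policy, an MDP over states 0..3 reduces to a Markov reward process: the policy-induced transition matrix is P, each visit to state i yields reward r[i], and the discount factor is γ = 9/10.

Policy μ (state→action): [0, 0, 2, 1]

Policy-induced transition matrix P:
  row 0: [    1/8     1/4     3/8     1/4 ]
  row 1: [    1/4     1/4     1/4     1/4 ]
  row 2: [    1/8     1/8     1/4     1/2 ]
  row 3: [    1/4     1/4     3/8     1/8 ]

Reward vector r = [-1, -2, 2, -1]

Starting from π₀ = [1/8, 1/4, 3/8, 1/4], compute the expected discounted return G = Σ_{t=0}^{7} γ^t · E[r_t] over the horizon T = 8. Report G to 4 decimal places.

t=0: π = [0.1250, 0.2500, 0.3750, 0.2500], E[r] = -0.1250, γ^t·E[r] = -0.125000, running G = -0.125000
t=1: π = [0.1875, 0.2031, 0.2969, 0.3125], E[r] = -0.3125, γ^t·E[r] = -0.281250, running G = -0.406250
t=2: π = [0.1895, 0.2129, 0.3125, 0.2852], E[r] = -0.2754, γ^t·E[r] = -0.223066, running G = -0.629316
t=3: π = [0.1873, 0.2109, 0.3093, 0.2925], E[r] = -0.2830, γ^t·E[r] = -0.206277, running G = -0.835594
t=4: π = [0.1879, 0.2113, 0.3100, 0.2908], E[r] = -0.2814, γ^t·E[r] = -0.184648, running G = -1.020242
t=5: π = [0.1878, 0.2113, 0.3098, 0.2911], E[r] = -0.2817, γ^t·E[r] = -0.166366, running G = -1.186608
t=6: π = [0.1878, 0.2113, 0.3099, 0.2911], E[r] = -0.2817, γ^t·E[r] = -0.149696, running G = -1.336304
t=7: π = [0.1878, 0.2113, 0.3099, 0.2911], E[r] = -0.2817, γ^t·E[r] = -0.134733, running G = -1.471036

G = -1.4710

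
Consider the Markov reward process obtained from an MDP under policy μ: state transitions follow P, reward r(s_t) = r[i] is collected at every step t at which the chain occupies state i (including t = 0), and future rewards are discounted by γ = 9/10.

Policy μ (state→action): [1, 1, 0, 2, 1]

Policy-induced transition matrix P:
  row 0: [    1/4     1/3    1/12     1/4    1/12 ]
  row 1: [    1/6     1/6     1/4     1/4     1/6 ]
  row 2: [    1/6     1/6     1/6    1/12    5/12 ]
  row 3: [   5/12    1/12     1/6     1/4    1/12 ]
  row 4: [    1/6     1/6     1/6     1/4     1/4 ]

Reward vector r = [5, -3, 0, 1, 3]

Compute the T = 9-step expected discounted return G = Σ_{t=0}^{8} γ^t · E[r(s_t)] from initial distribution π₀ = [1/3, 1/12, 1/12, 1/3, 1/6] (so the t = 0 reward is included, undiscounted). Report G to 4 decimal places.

G = 9.5749

t=0: π = [0.3333, 0.0833, 0.0833, 0.3333, 0.1667], E[r] = 2.2500, γ^t·E[r] = 2.250000, running G = 2.250000
t=1: π = [0.2778, 0.1944, 0.1458, 0.2361, 0.1458], E[r] = 1.4792, γ^t·E[r] = 1.331250, running G = 3.581250
t=2: π = [0.2488, 0.1933, 0.1597, 0.2257, 0.1725], E[r] = 1.4074, γ^t·E[r] = 1.140000, running G = 4.721250
t=3: π = [0.2438, 0.1893, 0.1620, 0.2234, 0.1814], E[r] = 1.4188, γ^t·E[r] = 1.034297, running G = 5.755547
t=4: π = [0.2428, 0.1887, 0.1621, 0.2230, 0.1834], E[r] = 1.4212, γ^t·E[r] = 0.932423, running G = 6.687970
t=5: π = [0.2427, 0.1886, 0.1622, 0.2230, 0.1837], E[r] = 1.4215, γ^t·E[r] = 0.839408, running G = 7.527378
t=6: π = [0.2426, 0.1885, 0.1622, 0.2230, 0.1837], E[r] = 1.4217, γ^t·E[r] = 0.755538, running G = 8.282916
t=7: π = [0.2426, 0.1885, 0.1622, 0.2230, 0.1837], E[r] = 1.4217, γ^t·E[r] = 0.679991, running G = 8.962908
t=8: π = [0.2426, 0.1885, 0.1622, 0.2230, 0.1837], E[r] = 1.4217, γ^t·E[r] = 0.611993, running G = 9.574901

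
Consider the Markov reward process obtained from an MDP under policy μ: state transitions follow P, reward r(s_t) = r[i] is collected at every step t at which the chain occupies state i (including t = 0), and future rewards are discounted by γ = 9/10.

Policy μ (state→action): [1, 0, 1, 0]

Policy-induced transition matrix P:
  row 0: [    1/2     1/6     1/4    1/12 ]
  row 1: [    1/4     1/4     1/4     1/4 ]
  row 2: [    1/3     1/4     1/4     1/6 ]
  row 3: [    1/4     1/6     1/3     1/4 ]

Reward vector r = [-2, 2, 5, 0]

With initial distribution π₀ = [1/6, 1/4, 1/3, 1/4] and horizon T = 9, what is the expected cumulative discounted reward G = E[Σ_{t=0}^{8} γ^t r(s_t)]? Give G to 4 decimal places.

t=0: π = [0.1667, 0.2500, 0.3333, 0.2500], E[r] = 1.8333, γ^t·E[r] = 1.833333, running G = 1.833333
t=1: π = [0.3194, 0.2153, 0.2708, 0.1944], E[r] = 1.1458, γ^t·E[r] = 1.031250, running G = 2.864583
t=2: π = [0.3524, 0.2072, 0.2662, 0.1742], E[r] = 1.0405, γ^t·E[r] = 0.842813, running G = 3.707396
t=3: π = [0.3603, 0.2061, 0.2645, 0.1691], E[r] = 1.0142, γ^t·E[r] = 0.739371, running G = 4.446767
t=4: π = [0.3621, 0.2059, 0.2641, 0.1679], E[r] = 1.0080, γ^t·E[r] = 0.661342, running G = 5.108109
t=5: π = [0.3625, 0.2058, 0.2640, 0.1676], E[r] = 1.0066, γ^t·E[r] = 0.594359, running G = 5.702467
t=6: π = [0.3626, 0.2058, 0.2640, 0.1676], E[r] = 1.0062, γ^t·E[r] = 0.534747, running G = 6.237214
t=7: π = [0.3627, 0.2058, 0.2640, 0.1676], E[r] = 1.0061, γ^t·E[r] = 0.481235, running G = 6.718450
t=8: π = [0.3627, 0.2058, 0.2640, 0.1676], E[r] = 1.0061, γ^t·E[r] = 0.433104, running G = 7.151554

G = 7.1516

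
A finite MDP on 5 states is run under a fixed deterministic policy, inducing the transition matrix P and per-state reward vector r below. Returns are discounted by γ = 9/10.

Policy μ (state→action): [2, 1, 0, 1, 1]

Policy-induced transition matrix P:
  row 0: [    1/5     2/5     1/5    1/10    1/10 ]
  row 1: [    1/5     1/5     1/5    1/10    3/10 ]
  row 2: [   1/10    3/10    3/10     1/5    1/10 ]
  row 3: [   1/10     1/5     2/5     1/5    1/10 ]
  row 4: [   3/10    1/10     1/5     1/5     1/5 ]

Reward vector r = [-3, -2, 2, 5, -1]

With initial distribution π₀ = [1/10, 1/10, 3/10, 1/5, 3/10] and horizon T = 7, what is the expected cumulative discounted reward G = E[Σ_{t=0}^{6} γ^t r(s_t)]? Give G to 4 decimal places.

G = 1.5318

t=0: π = [0.1000, 0.1000, 0.3000, 0.2000, 0.3000], E[r] = 0.8000, γ^t·E[r] = 0.800000, running G = 0.800000
t=1: π = [0.1800, 0.2200, 0.2700, 0.1800, 0.1500], E[r] = 0.3100, γ^t·E[r] = 0.279000, running G = 1.079000
t=2: π = [0.1700, 0.2480, 0.2630, 0.1600, 0.1590], E[r] = 0.1610, γ^t·E[r] = 0.130410, running G = 1.209410
t=3: π = [0.1736, 0.2444, 0.2583, 0.1582, 0.1655], E[r] = 0.1325, γ^t·E[r] = 0.096593, running G = 1.306003
t=4: π = [0.1749, 0.2440, 0.2575, 0.1582, 0.1654], E[r] = 0.1278, γ^t·E[r] = 0.083856, running G = 1.389859
t=5: π = [0.1750, 0.2442, 0.2574, 0.1581, 0.1653], E[r] = 0.1267, γ^t·E[r] = 0.074806, running G = 1.464665
t=6: π = [0.1750, 0.2442, 0.2574, 0.1581, 0.1654], E[r] = 0.1264, γ^t·E[r] = 0.067183, running G = 1.531848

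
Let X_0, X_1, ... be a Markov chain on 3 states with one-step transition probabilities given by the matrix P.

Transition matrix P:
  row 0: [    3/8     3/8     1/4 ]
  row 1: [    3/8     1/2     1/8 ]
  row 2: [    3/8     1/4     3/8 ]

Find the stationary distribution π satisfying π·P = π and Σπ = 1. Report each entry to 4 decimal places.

π = [0.3750, 0.3958, 0.2292]

Balance equations π_j = Σ_i π_i·P[i][j]:
  π_0 = 3/8·π_0 + 3/8·π_1 + 3/8·π_2
  π_1 = 3/8·π_0 + 1/2·π_1 + 1/4·π_2
  normalize: π_0 + π_1 + π_2 = 1
Solving the linear system gives exactly π = [3/8, 19/48, 11/48].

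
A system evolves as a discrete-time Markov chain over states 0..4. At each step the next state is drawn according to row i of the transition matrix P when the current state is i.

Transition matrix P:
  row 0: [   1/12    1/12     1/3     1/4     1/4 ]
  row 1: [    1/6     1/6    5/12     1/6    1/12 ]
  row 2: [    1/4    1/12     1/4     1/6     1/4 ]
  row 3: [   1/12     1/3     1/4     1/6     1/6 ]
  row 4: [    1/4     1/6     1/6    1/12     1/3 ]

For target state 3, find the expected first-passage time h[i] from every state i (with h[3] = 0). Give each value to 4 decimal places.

First-step conditioning: h[3] = 0; for i ≠ 3, h[i] = 1 + Σ_k P[i][k]·h[k].
  h[0] = 1 + 1/12·h[0] + 1/12·h[1] + 1/3·h[2] + 1/4·h[4]
  h[1] = 1 + 1/6·h[0] + 1/6·h[1] + 5/12·h[2] + 1/12·h[4]
  h[2] = 1 + 1/4·h[0] + 1/12·h[1] + 1/4·h[2] + 1/4·h[4]
  h[4] = 1 + 1/4·h[0] + 1/6·h[1] + 1/6·h[2] + 1/3·h[4]
Solving the 4×4 linear system over states ≠ 3 gives exactly h = [19188/3365, 4092/673, 20664/3365, 0, 22524/3365] (h[3] = 0 is the target).

h = [5.7022, 6.0802, 6.1409, 0.0000, 6.6936]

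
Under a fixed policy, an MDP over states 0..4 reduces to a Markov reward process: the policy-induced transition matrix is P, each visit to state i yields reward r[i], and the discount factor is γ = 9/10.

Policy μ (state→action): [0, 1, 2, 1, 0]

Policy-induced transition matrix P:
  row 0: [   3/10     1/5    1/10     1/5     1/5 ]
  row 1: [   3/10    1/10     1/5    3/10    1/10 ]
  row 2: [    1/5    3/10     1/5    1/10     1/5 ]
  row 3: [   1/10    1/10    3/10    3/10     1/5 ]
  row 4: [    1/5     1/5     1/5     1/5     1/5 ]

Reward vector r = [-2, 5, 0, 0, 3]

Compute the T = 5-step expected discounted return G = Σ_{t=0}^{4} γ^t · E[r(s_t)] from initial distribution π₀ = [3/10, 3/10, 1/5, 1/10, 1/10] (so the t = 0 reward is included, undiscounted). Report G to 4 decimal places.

t=0: π = [0.3000, 0.3000, 0.2000, 0.1000, 0.1000], E[r] = 1.2000, γ^t·E[r] = 1.200000, running G = 1.200000
t=1: π = [0.2500, 0.1800, 0.1800, 0.2200, 0.1700], E[r] = 0.9100, γ^t·E[r] = 0.819000, running G = 2.019000
t=2: π = [0.2210, 0.1780, 0.1970, 0.2220, 0.1820], E[r] = 0.9940, γ^t·E[r] = 0.805140, running G = 2.824140
t=3: π = [0.2177, 0.1797, 0.2001, 0.2203, 0.1822], E[r] = 1.0097, γ^t·E[r] = 0.736071, running G = 3.560211
t=4: π = [0.2177, 0.1800, 0.2003, 0.2200, 0.1820], E[r] = 1.0107, γ^t·E[r] = 0.663133, running G = 4.223345

G = 4.2233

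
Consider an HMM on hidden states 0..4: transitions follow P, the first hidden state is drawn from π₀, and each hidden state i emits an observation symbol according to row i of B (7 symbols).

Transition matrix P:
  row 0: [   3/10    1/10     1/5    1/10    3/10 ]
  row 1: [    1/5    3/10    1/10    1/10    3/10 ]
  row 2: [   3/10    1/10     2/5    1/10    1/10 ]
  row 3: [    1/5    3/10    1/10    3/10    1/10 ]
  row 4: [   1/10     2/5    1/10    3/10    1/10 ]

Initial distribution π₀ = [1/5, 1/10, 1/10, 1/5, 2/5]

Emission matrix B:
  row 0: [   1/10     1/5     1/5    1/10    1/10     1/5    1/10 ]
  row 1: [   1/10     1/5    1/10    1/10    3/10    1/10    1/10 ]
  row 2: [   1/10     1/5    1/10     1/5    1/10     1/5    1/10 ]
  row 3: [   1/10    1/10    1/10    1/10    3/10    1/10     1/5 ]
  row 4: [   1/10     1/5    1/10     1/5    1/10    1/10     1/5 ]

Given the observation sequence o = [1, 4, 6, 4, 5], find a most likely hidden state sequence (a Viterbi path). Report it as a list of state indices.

path = [4, 1, 4, 1, 0]

t=0: δ = [4.000e-02, 2.000e-02, 2.000e-02, 2.000e-02, 8.000e-02]  (obs o_0=1)
t=1: δ = [1.200e-03, 9.600e-03, 8.000e-04, 7.200e-03, 1.200e-03]  ψ = [0, 4, 0, 4, 0]  (obs o_1=4)
t=2: δ = [1.920e-04, 2.880e-04, 9.600e-05, 4.320e-04, 5.760e-04]  ψ = [1, 1, 1, 3, 1]  (obs o_2=6)
t=3: δ = [8.640e-06, 6.912e-05, 5.760e-06, 5.184e-05, 8.640e-06]  ψ = [3, 4, 4, 4, 1]  (obs o_3=4)
t=4: δ = [2.765e-06, 2.074e-06, 1.382e-06, 1.555e-06, 2.074e-06]  ψ = [1, 1, 1, 3, 1]  (obs o_4=5)
backtrack: best end state = 0; path = [4, 1, 4, 1, 0]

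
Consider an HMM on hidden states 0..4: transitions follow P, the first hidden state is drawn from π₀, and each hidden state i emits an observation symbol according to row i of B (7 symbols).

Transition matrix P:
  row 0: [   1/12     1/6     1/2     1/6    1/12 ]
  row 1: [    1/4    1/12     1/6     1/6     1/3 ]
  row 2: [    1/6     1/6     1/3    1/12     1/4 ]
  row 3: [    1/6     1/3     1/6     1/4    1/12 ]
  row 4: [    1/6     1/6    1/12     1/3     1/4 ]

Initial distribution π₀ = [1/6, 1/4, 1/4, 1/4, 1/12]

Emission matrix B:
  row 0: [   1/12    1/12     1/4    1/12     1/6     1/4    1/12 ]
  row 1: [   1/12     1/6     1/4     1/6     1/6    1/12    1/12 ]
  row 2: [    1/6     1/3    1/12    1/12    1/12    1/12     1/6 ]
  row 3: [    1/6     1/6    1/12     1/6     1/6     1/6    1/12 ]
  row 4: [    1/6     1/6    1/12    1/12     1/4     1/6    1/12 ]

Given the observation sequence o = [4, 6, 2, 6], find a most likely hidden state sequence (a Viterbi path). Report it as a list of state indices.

path = [0, 2, 0, 2]

t=0: δ = [2.778e-02, 4.167e-02, 2.083e-02, 4.167e-02, 2.083e-02]  (obs o_0=4)
t=1: δ = [8.681e-04, 1.157e-03, 2.315e-03, 8.681e-04, 1.157e-03]  ψ = [1, 3, 0, 3, 1]  (obs o_1=6)
t=2: δ = [9.645e-05, 9.645e-05, 6.430e-05, 3.215e-05, 4.823e-05]  ψ = [2, 2, 2, 4, 2]  (obs o_2=2)
t=3: δ = [2.009e-06, 1.340e-06, 8.038e-06, 1.340e-06, 2.679e-06]  ψ = [1, 0, 0, 0, 1]  (obs o_3=6)
backtrack: best end state = 2; path = [0, 2, 0, 2]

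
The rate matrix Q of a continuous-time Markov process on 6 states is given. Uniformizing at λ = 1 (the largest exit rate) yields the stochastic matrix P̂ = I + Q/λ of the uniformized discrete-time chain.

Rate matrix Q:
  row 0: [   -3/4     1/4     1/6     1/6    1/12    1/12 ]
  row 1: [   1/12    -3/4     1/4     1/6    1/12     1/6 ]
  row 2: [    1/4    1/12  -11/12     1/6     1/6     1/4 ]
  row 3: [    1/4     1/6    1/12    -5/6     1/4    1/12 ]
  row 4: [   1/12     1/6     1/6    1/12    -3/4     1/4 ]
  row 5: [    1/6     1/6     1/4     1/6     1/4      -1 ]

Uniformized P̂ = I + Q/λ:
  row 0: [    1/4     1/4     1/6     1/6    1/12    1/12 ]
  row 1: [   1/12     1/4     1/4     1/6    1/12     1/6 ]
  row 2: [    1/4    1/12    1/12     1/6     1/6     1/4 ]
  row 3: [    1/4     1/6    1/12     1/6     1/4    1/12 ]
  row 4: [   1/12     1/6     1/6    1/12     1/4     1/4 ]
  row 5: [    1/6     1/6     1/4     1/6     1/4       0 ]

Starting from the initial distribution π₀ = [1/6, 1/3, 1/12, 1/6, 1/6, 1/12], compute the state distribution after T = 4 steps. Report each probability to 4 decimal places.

t=0: π = [0.1667, 0.3333, 0.0833, 0.1667, 0.1667, 0.0833]
t=1: π = [0.1597, 0.2014, 0.1806, 0.1528, 0.1597, 0.1458]
t=2: π = [0.1777, 0.1817, 0.1678, 0.1534, 0.1748, 0.1447]
t=3: π = [0.1785, 0.1826, 0.1671, 0.1521, 0.1761, 0.1435]
t=4: π = [0.1782, 0.1828, 0.1672, 0.1520, 0.1759, 0.1438]

π = [0.1782, 0.1828, 0.1672, 0.1520, 0.1759, 0.1438]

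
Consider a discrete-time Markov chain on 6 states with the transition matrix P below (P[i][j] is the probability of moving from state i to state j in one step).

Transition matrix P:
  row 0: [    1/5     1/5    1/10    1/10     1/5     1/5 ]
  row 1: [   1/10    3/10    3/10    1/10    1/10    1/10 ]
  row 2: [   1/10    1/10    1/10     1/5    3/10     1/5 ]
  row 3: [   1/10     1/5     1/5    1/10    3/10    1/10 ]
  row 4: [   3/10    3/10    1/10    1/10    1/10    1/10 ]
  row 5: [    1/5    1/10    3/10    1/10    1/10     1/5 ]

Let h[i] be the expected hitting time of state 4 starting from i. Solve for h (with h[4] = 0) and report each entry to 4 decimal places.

h = [5.1342, 5.5293, 4.5203, 4.5243, 0.0000, 5.4854]

First-step conditioning: h[4] = 0; for i ≠ 4, h[i] = 1 + Σ_k P[i][k]·h[k].
  h[0] = 1 + 1/5·h[0] + 1/5·h[1] + 1/10·h[2] + 1/10·h[3] + 1/5·h[5]
  h[1] = 1 + 1/10·h[0] + 3/10·h[1] + 3/10·h[2] + 1/10·h[3] + 1/10·h[5]
  h[2] = 1 + 1/10·h[0] + 1/10·h[1] + 1/10·h[2] + 1/5·h[3] + 1/5·h[5]
  h[3] = 1 + 1/10·h[0] + 1/5·h[1] + 1/5·h[2] + 1/10·h[3] + 1/10·h[5]
  h[5] = 1 + 1/5·h[0] + 1/10·h[1] + 3/10·h[2] + 1/10·h[3] + 1/5·h[5]
Solving the 5×5 linear system over states ≠ 4 gives exactly h = [90070/17543, 97000/17543, 79300/17543, 79370/17543, 0, 96230/17543] (h[4] = 0 is the target).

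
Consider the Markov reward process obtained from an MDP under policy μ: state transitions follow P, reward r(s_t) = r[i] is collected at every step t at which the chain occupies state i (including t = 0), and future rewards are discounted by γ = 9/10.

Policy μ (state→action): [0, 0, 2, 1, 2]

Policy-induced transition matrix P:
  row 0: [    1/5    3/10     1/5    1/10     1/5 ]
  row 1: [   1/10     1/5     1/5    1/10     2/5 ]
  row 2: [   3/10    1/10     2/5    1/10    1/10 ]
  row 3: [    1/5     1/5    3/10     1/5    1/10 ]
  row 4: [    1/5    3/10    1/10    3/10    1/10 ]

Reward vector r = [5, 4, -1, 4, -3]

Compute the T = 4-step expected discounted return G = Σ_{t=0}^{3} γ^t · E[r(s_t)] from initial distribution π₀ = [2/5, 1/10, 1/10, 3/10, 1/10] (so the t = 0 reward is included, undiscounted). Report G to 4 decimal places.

t=0: π = [0.4000, 0.1000, 0.1000, 0.3000, 0.1000], E[r] = 3.2000, γ^t·E[r] = 3.200000, running G = 3.200000
t=1: π = [0.2000, 0.2400, 0.2400, 0.1500, 0.1700], E[r] = 1.8100, γ^t·E[r] = 1.629000, running G = 4.829000
t=2: π = [0.2000, 0.2130, 0.2460, 0.1490, 0.1920], E[r] = 1.6260, γ^t·E[r] = 1.317060, running G = 6.146060
t=3: π = [0.2033, 0.2146, 0.2449, 0.1533, 0.1839], E[r] = 1.6915, γ^t·E[r] = 1.233104, running G = 7.379164

G = 7.3792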